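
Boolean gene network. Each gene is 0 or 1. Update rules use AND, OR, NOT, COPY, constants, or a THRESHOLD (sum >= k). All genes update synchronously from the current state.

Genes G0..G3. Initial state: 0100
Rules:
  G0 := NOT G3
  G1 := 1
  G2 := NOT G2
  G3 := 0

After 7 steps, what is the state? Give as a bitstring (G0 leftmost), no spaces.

Step 1: G0=NOT G3=NOT 0=1 G1=1(const) G2=NOT G2=NOT 0=1 G3=0(const) -> 1110
Step 2: G0=NOT G3=NOT 0=1 G1=1(const) G2=NOT G2=NOT 1=0 G3=0(const) -> 1100
Step 3: G0=NOT G3=NOT 0=1 G1=1(const) G2=NOT G2=NOT 0=1 G3=0(const) -> 1110
Step 4: G0=NOT G3=NOT 0=1 G1=1(const) G2=NOT G2=NOT 1=0 G3=0(const) -> 1100
Step 5: G0=NOT G3=NOT 0=1 G1=1(const) G2=NOT G2=NOT 0=1 G3=0(const) -> 1110
Step 6: G0=NOT G3=NOT 0=1 G1=1(const) G2=NOT G2=NOT 1=0 G3=0(const) -> 1100
Step 7: G0=NOT G3=NOT 0=1 G1=1(const) G2=NOT G2=NOT 0=1 G3=0(const) -> 1110

1110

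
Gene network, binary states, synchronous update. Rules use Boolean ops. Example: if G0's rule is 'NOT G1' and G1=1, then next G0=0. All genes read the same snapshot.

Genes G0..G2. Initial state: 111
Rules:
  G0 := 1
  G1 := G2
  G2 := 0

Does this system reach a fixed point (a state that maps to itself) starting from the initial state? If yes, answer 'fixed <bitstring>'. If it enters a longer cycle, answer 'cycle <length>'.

Answer: fixed 100

Derivation:
Step 0: 111
Step 1: G0=1(const) G1=G2=1 G2=0(const) -> 110
Step 2: G0=1(const) G1=G2=0 G2=0(const) -> 100
Step 3: G0=1(const) G1=G2=0 G2=0(const) -> 100
Fixed point reached at step 2: 100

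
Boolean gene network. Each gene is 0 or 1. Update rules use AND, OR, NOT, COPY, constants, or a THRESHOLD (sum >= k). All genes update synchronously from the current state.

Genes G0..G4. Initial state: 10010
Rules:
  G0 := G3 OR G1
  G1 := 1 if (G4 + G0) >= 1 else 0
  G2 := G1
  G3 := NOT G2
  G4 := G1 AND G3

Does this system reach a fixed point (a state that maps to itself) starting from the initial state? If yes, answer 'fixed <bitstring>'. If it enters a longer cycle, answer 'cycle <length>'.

Answer: fixed 11100

Derivation:
Step 0: 10010
Step 1: G0=G3|G1=1|0=1 G1=(0+1>=1)=1 G2=G1=0 G3=NOT G2=NOT 0=1 G4=G1&G3=0&1=0 -> 11010
Step 2: G0=G3|G1=1|1=1 G1=(0+1>=1)=1 G2=G1=1 G3=NOT G2=NOT 0=1 G4=G1&G3=1&1=1 -> 11111
Step 3: G0=G3|G1=1|1=1 G1=(1+1>=1)=1 G2=G1=1 G3=NOT G2=NOT 1=0 G4=G1&G3=1&1=1 -> 11101
Step 4: G0=G3|G1=0|1=1 G1=(1+1>=1)=1 G2=G1=1 G3=NOT G2=NOT 1=0 G4=G1&G3=1&0=0 -> 11100
Step 5: G0=G3|G1=0|1=1 G1=(0+1>=1)=1 G2=G1=1 G3=NOT G2=NOT 1=0 G4=G1&G3=1&0=0 -> 11100
Fixed point reached at step 4: 11100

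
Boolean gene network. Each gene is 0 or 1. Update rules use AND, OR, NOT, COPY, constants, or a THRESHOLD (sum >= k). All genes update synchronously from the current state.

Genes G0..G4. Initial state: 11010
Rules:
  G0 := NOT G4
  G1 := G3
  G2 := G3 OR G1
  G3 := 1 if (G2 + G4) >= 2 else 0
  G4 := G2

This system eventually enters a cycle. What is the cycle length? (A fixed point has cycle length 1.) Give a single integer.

Answer: 3

Derivation:
Step 0: 11010
Step 1: G0=NOT G4=NOT 0=1 G1=G3=1 G2=G3|G1=1|1=1 G3=(0+0>=2)=0 G4=G2=0 -> 11100
Step 2: G0=NOT G4=NOT 0=1 G1=G3=0 G2=G3|G1=0|1=1 G3=(1+0>=2)=0 G4=G2=1 -> 10101
Step 3: G0=NOT G4=NOT 1=0 G1=G3=0 G2=G3|G1=0|0=0 G3=(1+1>=2)=1 G4=G2=1 -> 00011
Step 4: G0=NOT G4=NOT 1=0 G1=G3=1 G2=G3|G1=1|0=1 G3=(0+1>=2)=0 G4=G2=0 -> 01100
Step 5: G0=NOT G4=NOT 0=1 G1=G3=0 G2=G3|G1=0|1=1 G3=(1+0>=2)=0 G4=G2=1 -> 10101
State from step 5 equals state from step 2 -> cycle length 3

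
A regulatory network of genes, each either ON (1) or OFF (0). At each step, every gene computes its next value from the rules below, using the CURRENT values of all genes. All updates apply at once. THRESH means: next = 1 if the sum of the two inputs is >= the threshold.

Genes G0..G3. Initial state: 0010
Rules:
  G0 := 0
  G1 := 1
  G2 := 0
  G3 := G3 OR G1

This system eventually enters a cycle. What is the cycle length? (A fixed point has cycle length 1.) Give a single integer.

Answer: 1

Derivation:
Step 0: 0010
Step 1: G0=0(const) G1=1(const) G2=0(const) G3=G3|G1=0|0=0 -> 0100
Step 2: G0=0(const) G1=1(const) G2=0(const) G3=G3|G1=0|1=1 -> 0101
Step 3: G0=0(const) G1=1(const) G2=0(const) G3=G3|G1=1|1=1 -> 0101
State from step 3 equals state from step 2 -> cycle length 1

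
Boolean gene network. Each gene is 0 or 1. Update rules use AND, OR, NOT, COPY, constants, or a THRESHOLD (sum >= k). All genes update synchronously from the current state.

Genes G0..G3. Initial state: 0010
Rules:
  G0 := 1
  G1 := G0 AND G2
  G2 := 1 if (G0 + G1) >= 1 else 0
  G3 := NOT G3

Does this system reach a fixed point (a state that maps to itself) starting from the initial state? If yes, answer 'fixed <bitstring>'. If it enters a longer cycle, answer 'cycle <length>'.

Step 0: 0010
Step 1: G0=1(const) G1=G0&G2=0&1=0 G2=(0+0>=1)=0 G3=NOT G3=NOT 0=1 -> 1001
Step 2: G0=1(const) G1=G0&G2=1&0=0 G2=(1+0>=1)=1 G3=NOT G3=NOT 1=0 -> 1010
Step 3: G0=1(const) G1=G0&G2=1&1=1 G2=(1+0>=1)=1 G3=NOT G3=NOT 0=1 -> 1111
Step 4: G0=1(const) G1=G0&G2=1&1=1 G2=(1+1>=1)=1 G3=NOT G3=NOT 1=0 -> 1110
Step 5: G0=1(const) G1=G0&G2=1&1=1 G2=(1+1>=1)=1 G3=NOT G3=NOT 0=1 -> 1111
Cycle of length 2 starting at step 3 -> no fixed point

Answer: cycle 2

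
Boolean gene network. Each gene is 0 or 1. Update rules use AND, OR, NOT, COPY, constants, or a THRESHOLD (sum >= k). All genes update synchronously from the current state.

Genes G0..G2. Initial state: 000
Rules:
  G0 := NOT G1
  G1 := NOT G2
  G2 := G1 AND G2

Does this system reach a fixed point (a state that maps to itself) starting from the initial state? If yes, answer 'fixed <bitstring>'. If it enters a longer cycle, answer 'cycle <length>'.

Answer: fixed 010

Derivation:
Step 0: 000
Step 1: G0=NOT G1=NOT 0=1 G1=NOT G2=NOT 0=1 G2=G1&G2=0&0=0 -> 110
Step 2: G0=NOT G1=NOT 1=0 G1=NOT G2=NOT 0=1 G2=G1&G2=1&0=0 -> 010
Step 3: G0=NOT G1=NOT 1=0 G1=NOT G2=NOT 0=1 G2=G1&G2=1&0=0 -> 010
Fixed point reached at step 2: 010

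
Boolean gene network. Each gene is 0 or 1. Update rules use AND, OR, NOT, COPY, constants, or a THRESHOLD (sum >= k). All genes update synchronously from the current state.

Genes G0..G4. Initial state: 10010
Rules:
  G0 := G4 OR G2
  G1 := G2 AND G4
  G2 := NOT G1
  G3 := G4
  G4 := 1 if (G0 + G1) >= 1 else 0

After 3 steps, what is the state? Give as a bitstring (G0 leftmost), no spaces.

Step 1: G0=G4|G2=0|0=0 G1=G2&G4=0&0=0 G2=NOT G1=NOT 0=1 G3=G4=0 G4=(1+0>=1)=1 -> 00101
Step 2: G0=G4|G2=1|1=1 G1=G2&G4=1&1=1 G2=NOT G1=NOT 0=1 G3=G4=1 G4=(0+0>=1)=0 -> 11110
Step 3: G0=G4|G2=0|1=1 G1=G2&G4=1&0=0 G2=NOT G1=NOT 1=0 G3=G4=0 G4=(1+1>=1)=1 -> 10001

10001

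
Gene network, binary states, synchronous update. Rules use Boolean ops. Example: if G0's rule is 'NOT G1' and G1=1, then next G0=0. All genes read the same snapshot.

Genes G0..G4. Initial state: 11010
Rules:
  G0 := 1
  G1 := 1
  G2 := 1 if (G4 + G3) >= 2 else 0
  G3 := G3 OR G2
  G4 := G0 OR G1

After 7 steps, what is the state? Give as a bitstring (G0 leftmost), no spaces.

Step 1: G0=1(const) G1=1(const) G2=(0+1>=2)=0 G3=G3|G2=1|0=1 G4=G0|G1=1|1=1 -> 11011
Step 2: G0=1(const) G1=1(const) G2=(1+1>=2)=1 G3=G3|G2=1|0=1 G4=G0|G1=1|1=1 -> 11111
Step 3: G0=1(const) G1=1(const) G2=(1+1>=2)=1 G3=G3|G2=1|1=1 G4=G0|G1=1|1=1 -> 11111
Step 4: G0=1(const) G1=1(const) G2=(1+1>=2)=1 G3=G3|G2=1|1=1 G4=G0|G1=1|1=1 -> 11111
Step 5: G0=1(const) G1=1(const) G2=(1+1>=2)=1 G3=G3|G2=1|1=1 G4=G0|G1=1|1=1 -> 11111
Step 6: G0=1(const) G1=1(const) G2=(1+1>=2)=1 G3=G3|G2=1|1=1 G4=G0|G1=1|1=1 -> 11111
Step 7: G0=1(const) G1=1(const) G2=(1+1>=2)=1 G3=G3|G2=1|1=1 G4=G0|G1=1|1=1 -> 11111

11111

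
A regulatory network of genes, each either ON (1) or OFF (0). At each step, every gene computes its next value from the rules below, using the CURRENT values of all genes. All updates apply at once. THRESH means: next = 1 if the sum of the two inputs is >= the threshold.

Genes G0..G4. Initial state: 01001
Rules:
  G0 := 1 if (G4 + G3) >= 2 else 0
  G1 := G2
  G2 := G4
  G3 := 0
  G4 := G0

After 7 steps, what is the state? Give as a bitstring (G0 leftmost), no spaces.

Step 1: G0=(1+0>=2)=0 G1=G2=0 G2=G4=1 G3=0(const) G4=G0=0 -> 00100
Step 2: G0=(0+0>=2)=0 G1=G2=1 G2=G4=0 G3=0(const) G4=G0=0 -> 01000
Step 3: G0=(0+0>=2)=0 G1=G2=0 G2=G4=0 G3=0(const) G4=G0=0 -> 00000
Step 4: G0=(0+0>=2)=0 G1=G2=0 G2=G4=0 G3=0(const) G4=G0=0 -> 00000
Step 5: G0=(0+0>=2)=0 G1=G2=0 G2=G4=0 G3=0(const) G4=G0=0 -> 00000
Step 6: G0=(0+0>=2)=0 G1=G2=0 G2=G4=0 G3=0(const) G4=G0=0 -> 00000
Step 7: G0=(0+0>=2)=0 G1=G2=0 G2=G4=0 G3=0(const) G4=G0=0 -> 00000

00000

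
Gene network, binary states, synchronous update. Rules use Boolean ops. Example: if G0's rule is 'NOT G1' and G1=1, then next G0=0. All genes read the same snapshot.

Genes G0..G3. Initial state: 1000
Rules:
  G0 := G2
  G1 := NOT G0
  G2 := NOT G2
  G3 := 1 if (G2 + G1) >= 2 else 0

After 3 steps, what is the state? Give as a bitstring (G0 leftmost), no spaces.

Step 1: G0=G2=0 G1=NOT G0=NOT 1=0 G2=NOT G2=NOT 0=1 G3=(0+0>=2)=0 -> 0010
Step 2: G0=G2=1 G1=NOT G0=NOT 0=1 G2=NOT G2=NOT 1=0 G3=(1+0>=2)=0 -> 1100
Step 3: G0=G2=0 G1=NOT G0=NOT 1=0 G2=NOT G2=NOT 0=1 G3=(0+1>=2)=0 -> 0010

0010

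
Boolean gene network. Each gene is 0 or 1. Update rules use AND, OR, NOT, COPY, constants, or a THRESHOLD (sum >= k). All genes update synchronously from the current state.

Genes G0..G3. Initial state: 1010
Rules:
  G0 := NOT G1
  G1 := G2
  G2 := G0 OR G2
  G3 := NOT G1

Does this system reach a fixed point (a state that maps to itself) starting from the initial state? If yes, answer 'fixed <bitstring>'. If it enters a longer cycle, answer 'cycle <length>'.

Step 0: 1010
Step 1: G0=NOT G1=NOT 0=1 G1=G2=1 G2=G0|G2=1|1=1 G3=NOT G1=NOT 0=1 -> 1111
Step 2: G0=NOT G1=NOT 1=0 G1=G2=1 G2=G0|G2=1|1=1 G3=NOT G1=NOT 1=0 -> 0110
Step 3: G0=NOT G1=NOT 1=0 G1=G2=1 G2=G0|G2=0|1=1 G3=NOT G1=NOT 1=0 -> 0110
Fixed point reached at step 2: 0110

Answer: fixed 0110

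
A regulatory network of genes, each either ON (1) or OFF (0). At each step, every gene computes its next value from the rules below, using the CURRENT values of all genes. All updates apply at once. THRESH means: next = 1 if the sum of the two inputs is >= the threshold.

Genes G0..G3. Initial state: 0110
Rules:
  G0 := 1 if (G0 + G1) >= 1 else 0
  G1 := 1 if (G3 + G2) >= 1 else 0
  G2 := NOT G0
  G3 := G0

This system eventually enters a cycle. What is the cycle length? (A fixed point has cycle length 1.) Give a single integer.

Answer: 1

Derivation:
Step 0: 0110
Step 1: G0=(0+1>=1)=1 G1=(0+1>=1)=1 G2=NOT G0=NOT 0=1 G3=G0=0 -> 1110
Step 2: G0=(1+1>=1)=1 G1=(0+1>=1)=1 G2=NOT G0=NOT 1=0 G3=G0=1 -> 1101
Step 3: G0=(1+1>=1)=1 G1=(1+0>=1)=1 G2=NOT G0=NOT 1=0 G3=G0=1 -> 1101
State from step 3 equals state from step 2 -> cycle length 1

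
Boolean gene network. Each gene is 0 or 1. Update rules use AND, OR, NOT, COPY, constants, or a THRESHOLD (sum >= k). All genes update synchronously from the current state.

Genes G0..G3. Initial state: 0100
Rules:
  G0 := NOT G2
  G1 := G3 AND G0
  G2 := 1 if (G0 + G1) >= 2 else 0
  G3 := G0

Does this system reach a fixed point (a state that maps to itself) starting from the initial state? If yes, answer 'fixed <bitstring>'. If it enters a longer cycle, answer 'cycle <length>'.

Answer: cycle 6

Derivation:
Step 0: 0100
Step 1: G0=NOT G2=NOT 0=1 G1=G3&G0=0&0=0 G2=(0+1>=2)=0 G3=G0=0 -> 1000
Step 2: G0=NOT G2=NOT 0=1 G1=G3&G0=0&1=0 G2=(1+0>=2)=0 G3=G0=1 -> 1001
Step 3: G0=NOT G2=NOT 0=1 G1=G3&G0=1&1=1 G2=(1+0>=2)=0 G3=G0=1 -> 1101
Step 4: G0=NOT G2=NOT 0=1 G1=G3&G0=1&1=1 G2=(1+1>=2)=1 G3=G0=1 -> 1111
Step 5: G0=NOT G2=NOT 1=0 G1=G3&G0=1&1=1 G2=(1+1>=2)=1 G3=G0=1 -> 0111
Step 6: G0=NOT G2=NOT 1=0 G1=G3&G0=1&0=0 G2=(0+1>=2)=0 G3=G0=0 -> 0000
Step 7: G0=NOT G2=NOT 0=1 G1=G3&G0=0&0=0 G2=(0+0>=2)=0 G3=G0=0 -> 1000
Cycle of length 6 starting at step 1 -> no fixed point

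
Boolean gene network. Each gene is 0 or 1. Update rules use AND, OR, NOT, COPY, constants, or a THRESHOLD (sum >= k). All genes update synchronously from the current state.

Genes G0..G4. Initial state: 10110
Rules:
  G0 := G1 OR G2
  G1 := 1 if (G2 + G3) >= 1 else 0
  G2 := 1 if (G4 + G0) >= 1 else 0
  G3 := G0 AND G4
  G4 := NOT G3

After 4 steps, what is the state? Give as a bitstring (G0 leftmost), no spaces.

Step 1: G0=G1|G2=0|1=1 G1=(1+1>=1)=1 G2=(0+1>=1)=1 G3=G0&G4=1&0=0 G4=NOT G3=NOT 1=0 -> 11100
Step 2: G0=G1|G2=1|1=1 G1=(1+0>=1)=1 G2=(0+1>=1)=1 G3=G0&G4=1&0=0 G4=NOT G3=NOT 0=1 -> 11101
Step 3: G0=G1|G2=1|1=1 G1=(1+0>=1)=1 G2=(1+1>=1)=1 G3=G0&G4=1&1=1 G4=NOT G3=NOT 0=1 -> 11111
Step 4: G0=G1|G2=1|1=1 G1=(1+1>=1)=1 G2=(1+1>=1)=1 G3=G0&G4=1&1=1 G4=NOT G3=NOT 1=0 -> 11110

11110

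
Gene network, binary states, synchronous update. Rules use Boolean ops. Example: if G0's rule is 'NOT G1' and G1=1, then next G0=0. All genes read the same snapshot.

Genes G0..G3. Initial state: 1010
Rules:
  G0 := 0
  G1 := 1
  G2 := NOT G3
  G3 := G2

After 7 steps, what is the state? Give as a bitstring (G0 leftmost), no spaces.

Step 1: G0=0(const) G1=1(const) G2=NOT G3=NOT 0=1 G3=G2=1 -> 0111
Step 2: G0=0(const) G1=1(const) G2=NOT G3=NOT 1=0 G3=G2=1 -> 0101
Step 3: G0=0(const) G1=1(const) G2=NOT G3=NOT 1=0 G3=G2=0 -> 0100
Step 4: G0=0(const) G1=1(const) G2=NOT G3=NOT 0=1 G3=G2=0 -> 0110
Step 5: G0=0(const) G1=1(const) G2=NOT G3=NOT 0=1 G3=G2=1 -> 0111
Step 6: G0=0(const) G1=1(const) G2=NOT G3=NOT 1=0 G3=G2=1 -> 0101
Step 7: G0=0(const) G1=1(const) G2=NOT G3=NOT 1=0 G3=G2=0 -> 0100

0100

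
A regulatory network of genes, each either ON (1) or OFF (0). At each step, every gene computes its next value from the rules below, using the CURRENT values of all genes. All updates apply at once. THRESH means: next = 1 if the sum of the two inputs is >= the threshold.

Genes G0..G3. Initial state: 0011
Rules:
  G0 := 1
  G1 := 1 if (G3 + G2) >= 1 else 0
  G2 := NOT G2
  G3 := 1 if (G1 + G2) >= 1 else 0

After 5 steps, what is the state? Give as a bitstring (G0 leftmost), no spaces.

Step 1: G0=1(const) G1=(1+1>=1)=1 G2=NOT G2=NOT 1=0 G3=(0+1>=1)=1 -> 1101
Step 2: G0=1(const) G1=(1+0>=1)=1 G2=NOT G2=NOT 0=1 G3=(1+0>=1)=1 -> 1111
Step 3: G0=1(const) G1=(1+1>=1)=1 G2=NOT G2=NOT 1=0 G3=(1+1>=1)=1 -> 1101
Step 4: G0=1(const) G1=(1+0>=1)=1 G2=NOT G2=NOT 0=1 G3=(1+0>=1)=1 -> 1111
Step 5: G0=1(const) G1=(1+1>=1)=1 G2=NOT G2=NOT 1=0 G3=(1+1>=1)=1 -> 1101

1101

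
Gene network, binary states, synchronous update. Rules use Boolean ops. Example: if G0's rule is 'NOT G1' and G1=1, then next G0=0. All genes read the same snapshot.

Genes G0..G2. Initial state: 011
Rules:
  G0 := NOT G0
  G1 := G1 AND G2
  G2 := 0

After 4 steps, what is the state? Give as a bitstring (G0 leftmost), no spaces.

Step 1: G0=NOT G0=NOT 0=1 G1=G1&G2=1&1=1 G2=0(const) -> 110
Step 2: G0=NOT G0=NOT 1=0 G1=G1&G2=1&0=0 G2=0(const) -> 000
Step 3: G0=NOT G0=NOT 0=1 G1=G1&G2=0&0=0 G2=0(const) -> 100
Step 4: G0=NOT G0=NOT 1=0 G1=G1&G2=0&0=0 G2=0(const) -> 000

000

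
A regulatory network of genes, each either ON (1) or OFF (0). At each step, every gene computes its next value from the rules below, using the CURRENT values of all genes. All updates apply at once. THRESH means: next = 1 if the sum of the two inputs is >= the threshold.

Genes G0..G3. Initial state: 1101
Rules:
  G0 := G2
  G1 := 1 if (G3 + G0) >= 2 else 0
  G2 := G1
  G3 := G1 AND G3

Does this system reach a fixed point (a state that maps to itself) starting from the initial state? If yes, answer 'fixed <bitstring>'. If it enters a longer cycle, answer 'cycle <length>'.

Answer: fixed 0000

Derivation:
Step 0: 1101
Step 1: G0=G2=0 G1=(1+1>=2)=1 G2=G1=1 G3=G1&G3=1&1=1 -> 0111
Step 2: G0=G2=1 G1=(1+0>=2)=0 G2=G1=1 G3=G1&G3=1&1=1 -> 1011
Step 3: G0=G2=1 G1=(1+1>=2)=1 G2=G1=0 G3=G1&G3=0&1=0 -> 1100
Step 4: G0=G2=0 G1=(0+1>=2)=0 G2=G1=1 G3=G1&G3=1&0=0 -> 0010
Step 5: G0=G2=1 G1=(0+0>=2)=0 G2=G1=0 G3=G1&G3=0&0=0 -> 1000
Step 6: G0=G2=0 G1=(0+1>=2)=0 G2=G1=0 G3=G1&G3=0&0=0 -> 0000
Step 7: G0=G2=0 G1=(0+0>=2)=0 G2=G1=0 G3=G1&G3=0&0=0 -> 0000
Fixed point reached at step 6: 0000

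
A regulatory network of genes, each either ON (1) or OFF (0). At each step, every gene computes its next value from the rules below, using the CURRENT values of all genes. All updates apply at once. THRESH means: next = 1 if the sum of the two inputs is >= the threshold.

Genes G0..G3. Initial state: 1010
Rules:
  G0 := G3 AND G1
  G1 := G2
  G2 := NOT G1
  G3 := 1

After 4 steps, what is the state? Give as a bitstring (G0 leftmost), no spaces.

Step 1: G0=G3&G1=0&0=0 G1=G2=1 G2=NOT G1=NOT 0=1 G3=1(const) -> 0111
Step 2: G0=G3&G1=1&1=1 G1=G2=1 G2=NOT G1=NOT 1=0 G3=1(const) -> 1101
Step 3: G0=G3&G1=1&1=1 G1=G2=0 G2=NOT G1=NOT 1=0 G3=1(const) -> 1001
Step 4: G0=G3&G1=1&0=0 G1=G2=0 G2=NOT G1=NOT 0=1 G3=1(const) -> 0011

0011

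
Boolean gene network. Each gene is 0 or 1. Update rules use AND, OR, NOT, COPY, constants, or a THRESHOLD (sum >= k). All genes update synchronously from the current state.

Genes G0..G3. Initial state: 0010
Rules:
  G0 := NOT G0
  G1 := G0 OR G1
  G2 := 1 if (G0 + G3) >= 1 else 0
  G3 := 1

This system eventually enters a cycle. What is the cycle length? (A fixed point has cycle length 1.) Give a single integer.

Step 0: 0010
Step 1: G0=NOT G0=NOT 0=1 G1=G0|G1=0|0=0 G2=(0+0>=1)=0 G3=1(const) -> 1001
Step 2: G0=NOT G0=NOT 1=0 G1=G0|G1=1|0=1 G2=(1+1>=1)=1 G3=1(const) -> 0111
Step 3: G0=NOT G0=NOT 0=1 G1=G0|G1=0|1=1 G2=(0+1>=1)=1 G3=1(const) -> 1111
Step 4: G0=NOT G0=NOT 1=0 G1=G0|G1=1|1=1 G2=(1+1>=1)=1 G3=1(const) -> 0111
State from step 4 equals state from step 2 -> cycle length 2

Answer: 2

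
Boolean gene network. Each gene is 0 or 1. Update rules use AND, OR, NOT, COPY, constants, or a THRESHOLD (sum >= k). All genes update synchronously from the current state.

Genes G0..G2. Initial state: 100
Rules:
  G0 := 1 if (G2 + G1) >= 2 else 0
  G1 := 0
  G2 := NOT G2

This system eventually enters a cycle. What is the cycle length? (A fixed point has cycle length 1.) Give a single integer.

Answer: 2

Derivation:
Step 0: 100
Step 1: G0=(0+0>=2)=0 G1=0(const) G2=NOT G2=NOT 0=1 -> 001
Step 2: G0=(1+0>=2)=0 G1=0(const) G2=NOT G2=NOT 1=0 -> 000
Step 3: G0=(0+0>=2)=0 G1=0(const) G2=NOT G2=NOT 0=1 -> 001
State from step 3 equals state from step 1 -> cycle length 2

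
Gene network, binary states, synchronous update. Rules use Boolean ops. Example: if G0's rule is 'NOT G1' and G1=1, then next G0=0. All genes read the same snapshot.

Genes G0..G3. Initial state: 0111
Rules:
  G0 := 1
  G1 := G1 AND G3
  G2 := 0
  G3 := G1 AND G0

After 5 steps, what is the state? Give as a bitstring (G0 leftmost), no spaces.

Step 1: G0=1(const) G1=G1&G3=1&1=1 G2=0(const) G3=G1&G0=1&0=0 -> 1100
Step 2: G0=1(const) G1=G1&G3=1&0=0 G2=0(const) G3=G1&G0=1&1=1 -> 1001
Step 3: G0=1(const) G1=G1&G3=0&1=0 G2=0(const) G3=G1&G0=0&1=0 -> 1000
Step 4: G0=1(const) G1=G1&G3=0&0=0 G2=0(const) G3=G1&G0=0&1=0 -> 1000
Step 5: G0=1(const) G1=G1&G3=0&0=0 G2=0(const) G3=G1&G0=0&1=0 -> 1000

1000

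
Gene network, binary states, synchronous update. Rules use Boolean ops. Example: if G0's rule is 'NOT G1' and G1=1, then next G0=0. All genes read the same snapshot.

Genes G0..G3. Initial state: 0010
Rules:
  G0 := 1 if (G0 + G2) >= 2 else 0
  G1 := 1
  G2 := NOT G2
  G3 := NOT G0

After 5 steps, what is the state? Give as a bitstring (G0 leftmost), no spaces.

Step 1: G0=(0+1>=2)=0 G1=1(const) G2=NOT G2=NOT 1=0 G3=NOT G0=NOT 0=1 -> 0101
Step 2: G0=(0+0>=2)=0 G1=1(const) G2=NOT G2=NOT 0=1 G3=NOT G0=NOT 0=1 -> 0111
Step 3: G0=(0+1>=2)=0 G1=1(const) G2=NOT G2=NOT 1=0 G3=NOT G0=NOT 0=1 -> 0101
Step 4: G0=(0+0>=2)=0 G1=1(const) G2=NOT G2=NOT 0=1 G3=NOT G0=NOT 0=1 -> 0111
Step 5: G0=(0+1>=2)=0 G1=1(const) G2=NOT G2=NOT 1=0 G3=NOT G0=NOT 0=1 -> 0101

0101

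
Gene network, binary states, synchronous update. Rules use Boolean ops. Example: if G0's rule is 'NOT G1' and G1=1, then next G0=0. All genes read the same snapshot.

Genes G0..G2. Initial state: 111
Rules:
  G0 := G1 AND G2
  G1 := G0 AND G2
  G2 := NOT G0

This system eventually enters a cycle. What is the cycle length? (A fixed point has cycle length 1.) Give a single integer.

Answer: 1

Derivation:
Step 0: 111
Step 1: G0=G1&G2=1&1=1 G1=G0&G2=1&1=1 G2=NOT G0=NOT 1=0 -> 110
Step 2: G0=G1&G2=1&0=0 G1=G0&G2=1&0=0 G2=NOT G0=NOT 1=0 -> 000
Step 3: G0=G1&G2=0&0=0 G1=G0&G2=0&0=0 G2=NOT G0=NOT 0=1 -> 001
Step 4: G0=G1&G2=0&1=0 G1=G0&G2=0&1=0 G2=NOT G0=NOT 0=1 -> 001
State from step 4 equals state from step 3 -> cycle length 1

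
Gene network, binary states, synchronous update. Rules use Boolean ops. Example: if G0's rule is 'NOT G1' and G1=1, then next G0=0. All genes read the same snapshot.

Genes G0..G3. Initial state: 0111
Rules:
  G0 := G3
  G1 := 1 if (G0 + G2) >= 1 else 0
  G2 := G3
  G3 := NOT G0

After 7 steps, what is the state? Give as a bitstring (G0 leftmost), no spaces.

Step 1: G0=G3=1 G1=(0+1>=1)=1 G2=G3=1 G3=NOT G0=NOT 0=1 -> 1111
Step 2: G0=G3=1 G1=(1+1>=1)=1 G2=G3=1 G3=NOT G0=NOT 1=0 -> 1110
Step 3: G0=G3=0 G1=(1+1>=1)=1 G2=G3=0 G3=NOT G0=NOT 1=0 -> 0100
Step 4: G0=G3=0 G1=(0+0>=1)=0 G2=G3=0 G3=NOT G0=NOT 0=1 -> 0001
Step 5: G0=G3=1 G1=(0+0>=1)=0 G2=G3=1 G3=NOT G0=NOT 0=1 -> 1011
Step 6: G0=G3=1 G1=(1+1>=1)=1 G2=G3=1 G3=NOT G0=NOT 1=0 -> 1110
Step 7: G0=G3=0 G1=(1+1>=1)=1 G2=G3=0 G3=NOT G0=NOT 1=0 -> 0100

0100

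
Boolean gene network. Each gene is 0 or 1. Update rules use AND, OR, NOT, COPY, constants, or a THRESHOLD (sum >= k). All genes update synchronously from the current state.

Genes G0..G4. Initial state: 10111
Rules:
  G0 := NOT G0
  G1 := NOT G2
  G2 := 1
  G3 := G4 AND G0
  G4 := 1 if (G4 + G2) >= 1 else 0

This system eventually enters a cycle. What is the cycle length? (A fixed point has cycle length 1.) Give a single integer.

Step 0: 10111
Step 1: G0=NOT G0=NOT 1=0 G1=NOT G2=NOT 1=0 G2=1(const) G3=G4&G0=1&1=1 G4=(1+1>=1)=1 -> 00111
Step 2: G0=NOT G0=NOT 0=1 G1=NOT G2=NOT 1=0 G2=1(const) G3=G4&G0=1&0=0 G4=(1+1>=1)=1 -> 10101
Step 3: G0=NOT G0=NOT 1=0 G1=NOT G2=NOT 1=0 G2=1(const) G3=G4&G0=1&1=1 G4=(1+1>=1)=1 -> 00111
State from step 3 equals state from step 1 -> cycle length 2

Answer: 2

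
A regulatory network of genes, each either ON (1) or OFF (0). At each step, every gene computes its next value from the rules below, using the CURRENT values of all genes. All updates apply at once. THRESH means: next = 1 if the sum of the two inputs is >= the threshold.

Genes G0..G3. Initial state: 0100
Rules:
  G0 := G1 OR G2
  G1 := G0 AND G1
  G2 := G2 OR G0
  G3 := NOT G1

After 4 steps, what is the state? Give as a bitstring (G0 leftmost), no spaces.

Step 1: G0=G1|G2=1|0=1 G1=G0&G1=0&1=0 G2=G2|G0=0|0=0 G3=NOT G1=NOT 1=0 -> 1000
Step 2: G0=G1|G2=0|0=0 G1=G0&G1=1&0=0 G2=G2|G0=0|1=1 G3=NOT G1=NOT 0=1 -> 0011
Step 3: G0=G1|G2=0|1=1 G1=G0&G1=0&0=0 G2=G2|G0=1|0=1 G3=NOT G1=NOT 0=1 -> 1011
Step 4: G0=G1|G2=0|1=1 G1=G0&G1=1&0=0 G2=G2|G0=1|1=1 G3=NOT G1=NOT 0=1 -> 1011

1011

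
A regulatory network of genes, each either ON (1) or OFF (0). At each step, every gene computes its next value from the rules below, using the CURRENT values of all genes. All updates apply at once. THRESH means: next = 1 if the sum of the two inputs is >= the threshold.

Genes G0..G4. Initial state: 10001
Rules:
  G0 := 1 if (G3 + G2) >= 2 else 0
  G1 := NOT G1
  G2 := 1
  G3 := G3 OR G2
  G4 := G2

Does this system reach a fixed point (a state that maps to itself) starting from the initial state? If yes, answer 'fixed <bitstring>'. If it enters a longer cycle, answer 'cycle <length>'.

Step 0: 10001
Step 1: G0=(0+0>=2)=0 G1=NOT G1=NOT 0=1 G2=1(const) G3=G3|G2=0|0=0 G4=G2=0 -> 01100
Step 2: G0=(0+1>=2)=0 G1=NOT G1=NOT 1=0 G2=1(const) G3=G3|G2=0|1=1 G4=G2=1 -> 00111
Step 3: G0=(1+1>=2)=1 G1=NOT G1=NOT 0=1 G2=1(const) G3=G3|G2=1|1=1 G4=G2=1 -> 11111
Step 4: G0=(1+1>=2)=1 G1=NOT G1=NOT 1=0 G2=1(const) G3=G3|G2=1|1=1 G4=G2=1 -> 10111
Step 5: G0=(1+1>=2)=1 G1=NOT G1=NOT 0=1 G2=1(const) G3=G3|G2=1|1=1 G4=G2=1 -> 11111
Cycle of length 2 starting at step 3 -> no fixed point

Answer: cycle 2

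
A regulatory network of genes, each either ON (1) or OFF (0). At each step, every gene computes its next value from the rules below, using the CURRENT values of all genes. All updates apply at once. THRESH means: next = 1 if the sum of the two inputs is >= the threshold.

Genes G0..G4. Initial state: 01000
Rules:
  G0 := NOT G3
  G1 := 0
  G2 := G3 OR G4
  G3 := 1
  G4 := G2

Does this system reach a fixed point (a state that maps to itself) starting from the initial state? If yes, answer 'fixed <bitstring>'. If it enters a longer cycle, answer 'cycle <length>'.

Step 0: 01000
Step 1: G0=NOT G3=NOT 0=1 G1=0(const) G2=G3|G4=0|0=0 G3=1(const) G4=G2=0 -> 10010
Step 2: G0=NOT G3=NOT 1=0 G1=0(const) G2=G3|G4=1|0=1 G3=1(const) G4=G2=0 -> 00110
Step 3: G0=NOT G3=NOT 1=0 G1=0(const) G2=G3|G4=1|0=1 G3=1(const) G4=G2=1 -> 00111
Step 4: G0=NOT G3=NOT 1=0 G1=0(const) G2=G3|G4=1|1=1 G3=1(const) G4=G2=1 -> 00111
Fixed point reached at step 3: 00111

Answer: fixed 00111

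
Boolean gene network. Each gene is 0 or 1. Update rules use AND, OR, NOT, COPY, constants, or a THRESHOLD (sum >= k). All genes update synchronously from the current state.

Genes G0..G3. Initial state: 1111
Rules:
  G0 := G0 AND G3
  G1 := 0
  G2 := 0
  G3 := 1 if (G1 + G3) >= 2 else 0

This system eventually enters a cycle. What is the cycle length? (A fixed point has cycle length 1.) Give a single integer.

Answer: 1

Derivation:
Step 0: 1111
Step 1: G0=G0&G3=1&1=1 G1=0(const) G2=0(const) G3=(1+1>=2)=1 -> 1001
Step 2: G0=G0&G3=1&1=1 G1=0(const) G2=0(const) G3=(0+1>=2)=0 -> 1000
Step 3: G0=G0&G3=1&0=0 G1=0(const) G2=0(const) G3=(0+0>=2)=0 -> 0000
Step 4: G0=G0&G3=0&0=0 G1=0(const) G2=0(const) G3=(0+0>=2)=0 -> 0000
State from step 4 equals state from step 3 -> cycle length 1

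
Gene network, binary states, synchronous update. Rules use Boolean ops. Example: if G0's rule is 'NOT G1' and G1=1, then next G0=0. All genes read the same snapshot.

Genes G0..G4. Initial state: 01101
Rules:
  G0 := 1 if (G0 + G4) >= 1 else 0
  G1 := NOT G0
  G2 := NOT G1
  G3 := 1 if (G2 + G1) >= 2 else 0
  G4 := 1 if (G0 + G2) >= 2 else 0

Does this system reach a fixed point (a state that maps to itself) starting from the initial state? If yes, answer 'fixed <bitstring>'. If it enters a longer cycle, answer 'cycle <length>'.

Answer: fixed 10101

Derivation:
Step 0: 01101
Step 1: G0=(0+1>=1)=1 G1=NOT G0=NOT 0=1 G2=NOT G1=NOT 1=0 G3=(1+1>=2)=1 G4=(0+1>=2)=0 -> 11010
Step 2: G0=(1+0>=1)=1 G1=NOT G0=NOT 1=0 G2=NOT G1=NOT 1=0 G3=(0+1>=2)=0 G4=(1+0>=2)=0 -> 10000
Step 3: G0=(1+0>=1)=1 G1=NOT G0=NOT 1=0 G2=NOT G1=NOT 0=1 G3=(0+0>=2)=0 G4=(1+0>=2)=0 -> 10100
Step 4: G0=(1+0>=1)=1 G1=NOT G0=NOT 1=0 G2=NOT G1=NOT 0=1 G3=(1+0>=2)=0 G4=(1+1>=2)=1 -> 10101
Step 5: G0=(1+1>=1)=1 G1=NOT G0=NOT 1=0 G2=NOT G1=NOT 0=1 G3=(1+0>=2)=0 G4=(1+1>=2)=1 -> 10101
Fixed point reached at step 4: 10101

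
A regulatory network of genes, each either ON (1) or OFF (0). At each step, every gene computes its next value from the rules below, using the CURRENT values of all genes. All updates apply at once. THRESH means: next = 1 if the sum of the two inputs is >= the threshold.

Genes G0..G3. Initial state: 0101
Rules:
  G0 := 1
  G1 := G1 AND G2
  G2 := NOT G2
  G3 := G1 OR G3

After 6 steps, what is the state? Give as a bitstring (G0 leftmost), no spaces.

Step 1: G0=1(const) G1=G1&G2=1&0=0 G2=NOT G2=NOT 0=1 G3=G1|G3=1|1=1 -> 1011
Step 2: G0=1(const) G1=G1&G2=0&1=0 G2=NOT G2=NOT 1=0 G3=G1|G3=0|1=1 -> 1001
Step 3: G0=1(const) G1=G1&G2=0&0=0 G2=NOT G2=NOT 0=1 G3=G1|G3=0|1=1 -> 1011
Step 4: G0=1(const) G1=G1&G2=0&1=0 G2=NOT G2=NOT 1=0 G3=G1|G3=0|1=1 -> 1001
Step 5: G0=1(const) G1=G1&G2=0&0=0 G2=NOT G2=NOT 0=1 G3=G1|G3=0|1=1 -> 1011
Step 6: G0=1(const) G1=G1&G2=0&1=0 G2=NOT G2=NOT 1=0 G3=G1|G3=0|1=1 -> 1001

1001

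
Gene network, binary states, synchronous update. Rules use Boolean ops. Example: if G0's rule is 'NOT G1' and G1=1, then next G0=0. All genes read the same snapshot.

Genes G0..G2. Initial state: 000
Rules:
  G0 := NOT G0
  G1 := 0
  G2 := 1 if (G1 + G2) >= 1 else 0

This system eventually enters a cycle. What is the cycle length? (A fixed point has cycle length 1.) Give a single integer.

Answer: 2

Derivation:
Step 0: 000
Step 1: G0=NOT G0=NOT 0=1 G1=0(const) G2=(0+0>=1)=0 -> 100
Step 2: G0=NOT G0=NOT 1=0 G1=0(const) G2=(0+0>=1)=0 -> 000
State from step 2 equals state from step 0 -> cycle length 2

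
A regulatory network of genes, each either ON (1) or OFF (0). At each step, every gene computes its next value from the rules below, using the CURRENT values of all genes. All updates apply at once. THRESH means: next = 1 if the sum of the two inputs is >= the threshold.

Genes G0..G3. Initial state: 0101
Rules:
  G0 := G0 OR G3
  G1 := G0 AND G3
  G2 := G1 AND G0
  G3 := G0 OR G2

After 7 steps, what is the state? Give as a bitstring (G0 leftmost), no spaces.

Step 1: G0=G0|G3=0|1=1 G1=G0&G3=0&1=0 G2=G1&G0=1&0=0 G3=G0|G2=0|0=0 -> 1000
Step 2: G0=G0|G3=1|0=1 G1=G0&G3=1&0=0 G2=G1&G0=0&1=0 G3=G0|G2=1|0=1 -> 1001
Step 3: G0=G0|G3=1|1=1 G1=G0&G3=1&1=1 G2=G1&G0=0&1=0 G3=G0|G2=1|0=1 -> 1101
Step 4: G0=G0|G3=1|1=1 G1=G0&G3=1&1=1 G2=G1&G0=1&1=1 G3=G0|G2=1|0=1 -> 1111
Step 5: G0=G0|G3=1|1=1 G1=G0&G3=1&1=1 G2=G1&G0=1&1=1 G3=G0|G2=1|1=1 -> 1111
Step 6: G0=G0|G3=1|1=1 G1=G0&G3=1&1=1 G2=G1&G0=1&1=1 G3=G0|G2=1|1=1 -> 1111
Step 7: G0=G0|G3=1|1=1 G1=G0&G3=1&1=1 G2=G1&G0=1&1=1 G3=G0|G2=1|1=1 -> 1111

1111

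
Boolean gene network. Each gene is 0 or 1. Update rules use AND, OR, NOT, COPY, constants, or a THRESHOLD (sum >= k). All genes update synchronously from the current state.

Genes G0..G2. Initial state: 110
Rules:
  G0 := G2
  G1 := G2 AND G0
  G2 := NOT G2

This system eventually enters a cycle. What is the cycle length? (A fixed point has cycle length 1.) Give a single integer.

Step 0: 110
Step 1: G0=G2=0 G1=G2&G0=0&1=0 G2=NOT G2=NOT 0=1 -> 001
Step 2: G0=G2=1 G1=G2&G0=1&0=0 G2=NOT G2=NOT 1=0 -> 100
Step 3: G0=G2=0 G1=G2&G0=0&1=0 G2=NOT G2=NOT 0=1 -> 001
State from step 3 equals state from step 1 -> cycle length 2

Answer: 2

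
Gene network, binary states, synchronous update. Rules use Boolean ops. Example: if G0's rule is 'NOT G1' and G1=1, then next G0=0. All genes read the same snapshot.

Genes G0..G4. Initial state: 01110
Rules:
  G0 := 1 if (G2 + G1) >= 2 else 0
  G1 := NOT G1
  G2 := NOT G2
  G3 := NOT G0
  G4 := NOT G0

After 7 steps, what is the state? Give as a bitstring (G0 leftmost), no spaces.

Step 1: G0=(1+1>=2)=1 G1=NOT G1=NOT 1=0 G2=NOT G2=NOT 1=0 G3=NOT G0=NOT 0=1 G4=NOT G0=NOT 0=1 -> 10011
Step 2: G0=(0+0>=2)=0 G1=NOT G1=NOT 0=1 G2=NOT G2=NOT 0=1 G3=NOT G0=NOT 1=0 G4=NOT G0=NOT 1=0 -> 01100
Step 3: G0=(1+1>=2)=1 G1=NOT G1=NOT 1=0 G2=NOT G2=NOT 1=0 G3=NOT G0=NOT 0=1 G4=NOT G0=NOT 0=1 -> 10011
Step 4: G0=(0+0>=2)=0 G1=NOT G1=NOT 0=1 G2=NOT G2=NOT 0=1 G3=NOT G0=NOT 1=0 G4=NOT G0=NOT 1=0 -> 01100
Step 5: G0=(1+1>=2)=1 G1=NOT G1=NOT 1=0 G2=NOT G2=NOT 1=0 G3=NOT G0=NOT 0=1 G4=NOT G0=NOT 0=1 -> 10011
Step 6: G0=(0+0>=2)=0 G1=NOT G1=NOT 0=1 G2=NOT G2=NOT 0=1 G3=NOT G0=NOT 1=0 G4=NOT G0=NOT 1=0 -> 01100
Step 7: G0=(1+1>=2)=1 G1=NOT G1=NOT 1=0 G2=NOT G2=NOT 1=0 G3=NOT G0=NOT 0=1 G4=NOT G0=NOT 0=1 -> 10011

10011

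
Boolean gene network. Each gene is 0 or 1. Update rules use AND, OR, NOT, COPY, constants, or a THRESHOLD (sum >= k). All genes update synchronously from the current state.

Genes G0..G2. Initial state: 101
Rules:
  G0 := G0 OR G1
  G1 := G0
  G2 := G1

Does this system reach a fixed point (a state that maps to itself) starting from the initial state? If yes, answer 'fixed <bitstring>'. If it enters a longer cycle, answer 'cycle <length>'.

Step 0: 101
Step 1: G0=G0|G1=1|0=1 G1=G0=1 G2=G1=0 -> 110
Step 2: G0=G0|G1=1|1=1 G1=G0=1 G2=G1=1 -> 111
Step 3: G0=G0|G1=1|1=1 G1=G0=1 G2=G1=1 -> 111
Fixed point reached at step 2: 111

Answer: fixed 111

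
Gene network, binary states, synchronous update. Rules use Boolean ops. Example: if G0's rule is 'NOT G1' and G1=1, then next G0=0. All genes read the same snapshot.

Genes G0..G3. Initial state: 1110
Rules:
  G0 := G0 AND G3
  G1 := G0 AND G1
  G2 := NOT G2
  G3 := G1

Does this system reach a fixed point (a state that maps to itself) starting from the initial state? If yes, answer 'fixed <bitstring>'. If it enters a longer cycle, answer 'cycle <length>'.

Step 0: 1110
Step 1: G0=G0&G3=1&0=0 G1=G0&G1=1&1=1 G2=NOT G2=NOT 1=0 G3=G1=1 -> 0101
Step 2: G0=G0&G3=0&1=0 G1=G0&G1=0&1=0 G2=NOT G2=NOT 0=1 G3=G1=1 -> 0011
Step 3: G0=G0&G3=0&1=0 G1=G0&G1=0&0=0 G2=NOT G2=NOT 1=0 G3=G1=0 -> 0000
Step 4: G0=G0&G3=0&0=0 G1=G0&G1=0&0=0 G2=NOT G2=NOT 0=1 G3=G1=0 -> 0010
Step 5: G0=G0&G3=0&0=0 G1=G0&G1=0&0=0 G2=NOT G2=NOT 1=0 G3=G1=0 -> 0000
Cycle of length 2 starting at step 3 -> no fixed point

Answer: cycle 2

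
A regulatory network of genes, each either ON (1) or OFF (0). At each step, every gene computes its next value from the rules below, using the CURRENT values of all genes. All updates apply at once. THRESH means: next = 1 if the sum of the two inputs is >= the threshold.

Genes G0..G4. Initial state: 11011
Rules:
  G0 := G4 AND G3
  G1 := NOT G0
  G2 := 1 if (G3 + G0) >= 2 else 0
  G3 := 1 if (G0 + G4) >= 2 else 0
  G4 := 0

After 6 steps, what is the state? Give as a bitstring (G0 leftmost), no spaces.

Step 1: G0=G4&G3=1&1=1 G1=NOT G0=NOT 1=0 G2=(1+1>=2)=1 G3=(1+1>=2)=1 G4=0(const) -> 10110
Step 2: G0=G4&G3=0&1=0 G1=NOT G0=NOT 1=0 G2=(1+1>=2)=1 G3=(1+0>=2)=0 G4=0(const) -> 00100
Step 3: G0=G4&G3=0&0=0 G1=NOT G0=NOT 0=1 G2=(0+0>=2)=0 G3=(0+0>=2)=0 G4=0(const) -> 01000
Step 4: G0=G4&G3=0&0=0 G1=NOT G0=NOT 0=1 G2=(0+0>=2)=0 G3=(0+0>=2)=0 G4=0(const) -> 01000
Step 5: G0=G4&G3=0&0=0 G1=NOT G0=NOT 0=1 G2=(0+0>=2)=0 G3=(0+0>=2)=0 G4=0(const) -> 01000
Step 6: G0=G4&G3=0&0=0 G1=NOT G0=NOT 0=1 G2=(0+0>=2)=0 G3=(0+0>=2)=0 G4=0(const) -> 01000

01000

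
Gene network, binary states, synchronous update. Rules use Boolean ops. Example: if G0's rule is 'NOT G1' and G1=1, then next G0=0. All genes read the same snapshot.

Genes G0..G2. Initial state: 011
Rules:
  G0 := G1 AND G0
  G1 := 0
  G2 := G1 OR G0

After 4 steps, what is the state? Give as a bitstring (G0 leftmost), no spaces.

Step 1: G0=G1&G0=1&0=0 G1=0(const) G2=G1|G0=1|0=1 -> 001
Step 2: G0=G1&G0=0&0=0 G1=0(const) G2=G1|G0=0|0=0 -> 000
Step 3: G0=G1&G0=0&0=0 G1=0(const) G2=G1|G0=0|0=0 -> 000
Step 4: G0=G1&G0=0&0=0 G1=0(const) G2=G1|G0=0|0=0 -> 000

000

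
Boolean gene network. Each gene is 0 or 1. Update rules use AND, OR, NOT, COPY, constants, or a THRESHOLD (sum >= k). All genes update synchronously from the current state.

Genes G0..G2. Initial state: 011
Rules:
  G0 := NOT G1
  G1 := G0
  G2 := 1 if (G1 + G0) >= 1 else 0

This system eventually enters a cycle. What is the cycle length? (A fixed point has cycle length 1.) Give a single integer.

Answer: 4

Derivation:
Step 0: 011
Step 1: G0=NOT G1=NOT 1=0 G1=G0=0 G2=(1+0>=1)=1 -> 001
Step 2: G0=NOT G1=NOT 0=1 G1=G0=0 G2=(0+0>=1)=0 -> 100
Step 3: G0=NOT G1=NOT 0=1 G1=G0=1 G2=(0+1>=1)=1 -> 111
Step 4: G0=NOT G1=NOT 1=0 G1=G0=1 G2=(1+1>=1)=1 -> 011
State from step 4 equals state from step 0 -> cycle length 4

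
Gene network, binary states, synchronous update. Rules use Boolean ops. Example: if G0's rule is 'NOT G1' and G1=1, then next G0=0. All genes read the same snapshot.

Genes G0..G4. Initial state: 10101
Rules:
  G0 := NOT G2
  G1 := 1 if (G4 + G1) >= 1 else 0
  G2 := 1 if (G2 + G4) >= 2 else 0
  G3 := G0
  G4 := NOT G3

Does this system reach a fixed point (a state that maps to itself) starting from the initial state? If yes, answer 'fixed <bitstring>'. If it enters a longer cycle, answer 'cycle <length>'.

Step 0: 10101
Step 1: G0=NOT G2=NOT 1=0 G1=(1+0>=1)=1 G2=(1+1>=2)=1 G3=G0=1 G4=NOT G3=NOT 0=1 -> 01111
Step 2: G0=NOT G2=NOT 1=0 G1=(1+1>=1)=1 G2=(1+1>=2)=1 G3=G0=0 G4=NOT G3=NOT 1=0 -> 01100
Step 3: G0=NOT G2=NOT 1=0 G1=(0+1>=1)=1 G2=(1+0>=2)=0 G3=G0=0 G4=NOT G3=NOT 0=1 -> 01001
Step 4: G0=NOT G2=NOT 0=1 G1=(1+1>=1)=1 G2=(0+1>=2)=0 G3=G0=0 G4=NOT G3=NOT 0=1 -> 11001
Step 5: G0=NOT G2=NOT 0=1 G1=(1+1>=1)=1 G2=(0+1>=2)=0 G3=G0=1 G4=NOT G3=NOT 0=1 -> 11011
Step 6: G0=NOT G2=NOT 0=1 G1=(1+1>=1)=1 G2=(0+1>=2)=0 G3=G0=1 G4=NOT G3=NOT 1=0 -> 11010
Step 7: G0=NOT G2=NOT 0=1 G1=(0+1>=1)=1 G2=(0+0>=2)=0 G3=G0=1 G4=NOT G3=NOT 1=0 -> 11010
Fixed point reached at step 6: 11010

Answer: fixed 11010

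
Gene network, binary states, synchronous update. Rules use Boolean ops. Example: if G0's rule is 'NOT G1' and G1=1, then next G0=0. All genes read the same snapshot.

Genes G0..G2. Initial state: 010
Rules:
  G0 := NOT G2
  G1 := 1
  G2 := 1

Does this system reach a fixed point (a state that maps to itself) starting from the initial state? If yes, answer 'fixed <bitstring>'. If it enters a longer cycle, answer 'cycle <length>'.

Answer: fixed 011

Derivation:
Step 0: 010
Step 1: G0=NOT G2=NOT 0=1 G1=1(const) G2=1(const) -> 111
Step 2: G0=NOT G2=NOT 1=0 G1=1(const) G2=1(const) -> 011
Step 3: G0=NOT G2=NOT 1=0 G1=1(const) G2=1(const) -> 011
Fixed point reached at step 2: 011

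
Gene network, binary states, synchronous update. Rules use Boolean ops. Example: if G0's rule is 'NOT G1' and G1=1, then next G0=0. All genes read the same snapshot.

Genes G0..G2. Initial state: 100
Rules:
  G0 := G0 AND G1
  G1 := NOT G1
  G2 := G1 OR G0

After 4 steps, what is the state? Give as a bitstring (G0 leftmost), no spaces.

Step 1: G0=G0&G1=1&0=0 G1=NOT G1=NOT 0=1 G2=G1|G0=0|1=1 -> 011
Step 2: G0=G0&G1=0&1=0 G1=NOT G1=NOT 1=0 G2=G1|G0=1|0=1 -> 001
Step 3: G0=G0&G1=0&0=0 G1=NOT G1=NOT 0=1 G2=G1|G0=0|0=0 -> 010
Step 4: G0=G0&G1=0&1=0 G1=NOT G1=NOT 1=0 G2=G1|G0=1|0=1 -> 001

001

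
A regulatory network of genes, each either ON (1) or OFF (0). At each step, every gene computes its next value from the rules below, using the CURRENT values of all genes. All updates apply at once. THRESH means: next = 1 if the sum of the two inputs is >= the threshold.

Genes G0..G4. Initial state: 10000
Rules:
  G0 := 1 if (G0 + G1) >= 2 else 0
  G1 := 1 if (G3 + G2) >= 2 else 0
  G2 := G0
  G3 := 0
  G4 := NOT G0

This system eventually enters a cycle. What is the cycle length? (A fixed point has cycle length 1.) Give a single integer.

Answer: 1

Derivation:
Step 0: 10000
Step 1: G0=(1+0>=2)=0 G1=(0+0>=2)=0 G2=G0=1 G3=0(const) G4=NOT G0=NOT 1=0 -> 00100
Step 2: G0=(0+0>=2)=0 G1=(0+1>=2)=0 G2=G0=0 G3=0(const) G4=NOT G0=NOT 0=1 -> 00001
Step 3: G0=(0+0>=2)=0 G1=(0+0>=2)=0 G2=G0=0 G3=0(const) G4=NOT G0=NOT 0=1 -> 00001
State from step 3 equals state from step 2 -> cycle length 1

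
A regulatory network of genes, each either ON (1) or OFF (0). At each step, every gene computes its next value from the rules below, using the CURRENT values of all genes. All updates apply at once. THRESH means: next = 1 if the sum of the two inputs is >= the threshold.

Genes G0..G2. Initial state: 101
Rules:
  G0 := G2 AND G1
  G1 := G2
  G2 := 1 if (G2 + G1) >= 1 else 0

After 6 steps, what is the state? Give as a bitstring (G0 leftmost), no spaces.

Step 1: G0=G2&G1=1&0=0 G1=G2=1 G2=(1+0>=1)=1 -> 011
Step 2: G0=G2&G1=1&1=1 G1=G2=1 G2=(1+1>=1)=1 -> 111
Step 3: G0=G2&G1=1&1=1 G1=G2=1 G2=(1+1>=1)=1 -> 111
Step 4: G0=G2&G1=1&1=1 G1=G2=1 G2=(1+1>=1)=1 -> 111
Step 5: G0=G2&G1=1&1=1 G1=G2=1 G2=(1+1>=1)=1 -> 111
Step 6: G0=G2&G1=1&1=1 G1=G2=1 G2=(1+1>=1)=1 -> 111

111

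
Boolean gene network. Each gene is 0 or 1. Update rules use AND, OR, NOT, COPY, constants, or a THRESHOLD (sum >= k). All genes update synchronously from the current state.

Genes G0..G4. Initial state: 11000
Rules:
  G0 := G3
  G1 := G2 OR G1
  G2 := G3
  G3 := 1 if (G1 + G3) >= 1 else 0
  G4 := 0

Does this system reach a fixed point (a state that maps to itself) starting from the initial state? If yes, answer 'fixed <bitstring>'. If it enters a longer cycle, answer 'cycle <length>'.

Answer: fixed 11110

Derivation:
Step 0: 11000
Step 1: G0=G3=0 G1=G2|G1=0|1=1 G2=G3=0 G3=(1+0>=1)=1 G4=0(const) -> 01010
Step 2: G0=G3=1 G1=G2|G1=0|1=1 G2=G3=1 G3=(1+1>=1)=1 G4=0(const) -> 11110
Step 3: G0=G3=1 G1=G2|G1=1|1=1 G2=G3=1 G3=(1+1>=1)=1 G4=0(const) -> 11110
Fixed point reached at step 2: 11110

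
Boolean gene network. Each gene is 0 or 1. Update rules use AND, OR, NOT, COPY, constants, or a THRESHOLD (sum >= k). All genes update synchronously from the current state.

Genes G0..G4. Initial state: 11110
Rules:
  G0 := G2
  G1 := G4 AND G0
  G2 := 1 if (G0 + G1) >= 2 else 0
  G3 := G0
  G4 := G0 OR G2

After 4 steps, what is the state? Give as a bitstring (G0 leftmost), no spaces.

Step 1: G0=G2=1 G1=G4&G0=0&1=0 G2=(1+1>=2)=1 G3=G0=1 G4=G0|G2=1|1=1 -> 10111
Step 2: G0=G2=1 G1=G4&G0=1&1=1 G2=(1+0>=2)=0 G3=G0=1 G4=G0|G2=1|1=1 -> 11011
Step 3: G0=G2=0 G1=G4&G0=1&1=1 G2=(1+1>=2)=1 G3=G0=1 G4=G0|G2=1|0=1 -> 01111
Step 4: G0=G2=1 G1=G4&G0=1&0=0 G2=(0+1>=2)=0 G3=G0=0 G4=G0|G2=0|1=1 -> 10001

10001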